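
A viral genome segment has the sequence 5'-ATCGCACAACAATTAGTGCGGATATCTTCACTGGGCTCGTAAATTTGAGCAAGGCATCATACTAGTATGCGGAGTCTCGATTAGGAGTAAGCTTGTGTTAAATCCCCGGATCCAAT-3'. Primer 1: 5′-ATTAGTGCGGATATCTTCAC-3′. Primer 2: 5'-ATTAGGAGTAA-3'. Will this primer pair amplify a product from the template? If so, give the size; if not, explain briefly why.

No product — both primers anneal to the same strand and extend in the same direction.

Primer 1 (ATTAGTGCGGATATCTTCAC) matches the top strand at positions 12–31 (3' end points downstream).
Primer 2 (ATTAGGAGTAA) also matches the top strand directly, at positions 80–90 — its reverse complement TTACTCCTAAT is not present.
Both primers anneal to the bottom strand with 3' ends pointing the same way, so neither can prime synthesis back toward the other.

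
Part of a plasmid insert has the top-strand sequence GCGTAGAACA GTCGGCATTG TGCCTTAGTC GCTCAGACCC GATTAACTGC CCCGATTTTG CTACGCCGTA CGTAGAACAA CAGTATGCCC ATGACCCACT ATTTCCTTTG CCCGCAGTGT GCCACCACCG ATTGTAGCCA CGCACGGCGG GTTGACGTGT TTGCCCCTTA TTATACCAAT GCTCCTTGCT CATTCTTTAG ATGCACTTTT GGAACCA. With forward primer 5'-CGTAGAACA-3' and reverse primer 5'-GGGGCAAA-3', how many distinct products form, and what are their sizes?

Two products: 166 bp, 97 bp

The forward primer CGTAGAACA matches the top strand at positions 2–10, 71–79.
The reverse primer's reverse complement is TTTGCCCC, matching at positions 160–167.
Each forward site pairs with the reverse site to give a product ending at position 167: sizes 166, 97 bp.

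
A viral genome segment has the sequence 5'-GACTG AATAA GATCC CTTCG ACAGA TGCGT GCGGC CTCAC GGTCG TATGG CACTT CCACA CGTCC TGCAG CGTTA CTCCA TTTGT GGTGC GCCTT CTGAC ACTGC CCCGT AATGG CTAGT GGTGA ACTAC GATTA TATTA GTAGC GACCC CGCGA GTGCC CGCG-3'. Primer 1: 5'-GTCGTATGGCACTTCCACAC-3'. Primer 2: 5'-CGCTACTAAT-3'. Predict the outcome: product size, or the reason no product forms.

Primer 1 (GTCGTATGGCACTTCCACAC) matches the top strand at positions 42–61; it acts as a forward primer.
Primer 2's reverse complement is ATTAGTAGCG, matching the top strand at positions 137–146; it acts as a reverse primer.
The 3' ends face each other across positions 42–146, giving a 105 bp product.

Yes — a 105 bp product.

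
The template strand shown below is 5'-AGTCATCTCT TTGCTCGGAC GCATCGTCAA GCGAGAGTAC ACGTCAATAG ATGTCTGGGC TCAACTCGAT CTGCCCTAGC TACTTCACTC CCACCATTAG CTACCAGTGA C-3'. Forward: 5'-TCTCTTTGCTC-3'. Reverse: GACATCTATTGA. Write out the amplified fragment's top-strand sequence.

5'-TCTCTTTGCTCGGACGCATCGTCAAGCGAGAGTACACGTCAATAGATGTC-3'

Scanning the template, TCTCTTTGCTC occurs at positions 6–16; this primer anneals to the bottom strand there with its 3' end pointing downstream.
Taking the reverse complement of GACATCTATTGA gives TCAATAGATGTC, found at positions 44–55 on the template; the primer anneals here to the top strand with its 3' end pointing upstream.
The product is the template from position 6 through 55 (50 bp).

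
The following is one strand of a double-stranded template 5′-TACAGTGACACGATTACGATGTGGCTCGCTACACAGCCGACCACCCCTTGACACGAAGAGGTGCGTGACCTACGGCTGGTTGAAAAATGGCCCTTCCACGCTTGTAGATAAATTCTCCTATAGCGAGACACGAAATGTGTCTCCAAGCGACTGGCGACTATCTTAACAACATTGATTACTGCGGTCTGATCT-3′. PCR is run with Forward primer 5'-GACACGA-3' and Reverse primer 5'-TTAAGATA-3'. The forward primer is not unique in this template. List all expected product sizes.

The forward primer GACACGA matches the top strand at positions 7–13, 50–56, 127–133.
The reverse primer's reverse complement is TATCTTAA, matching at positions 159–166.
Each forward site pairs with the reverse site to give a product ending at position 166: sizes 160, 117, 40 bp.

160 bp, 117 bp, 40 bp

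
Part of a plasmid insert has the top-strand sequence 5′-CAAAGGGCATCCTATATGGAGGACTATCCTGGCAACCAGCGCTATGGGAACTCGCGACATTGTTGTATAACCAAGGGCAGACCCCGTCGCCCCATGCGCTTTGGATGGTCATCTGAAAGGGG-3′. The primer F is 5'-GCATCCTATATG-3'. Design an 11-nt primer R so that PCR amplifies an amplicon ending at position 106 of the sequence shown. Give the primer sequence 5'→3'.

5'-ATCCAAAGCGC-3'

The forward primer binds at positions 7–18; the product's 3' end on the top strand is position 106.
The reverse primer anneals to the top strand over positions 96–106, i.e. to GCGCTTTGGAT.
Its sequence written 5'→3' is the reverse complement: ATCCAAAGCGC.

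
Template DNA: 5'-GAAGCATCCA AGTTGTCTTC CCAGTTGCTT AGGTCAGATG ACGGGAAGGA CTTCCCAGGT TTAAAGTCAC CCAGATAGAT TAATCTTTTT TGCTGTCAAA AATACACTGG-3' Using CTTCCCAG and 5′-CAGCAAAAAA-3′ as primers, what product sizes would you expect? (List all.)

79 bp, 45 bp

The forward primer CTTCCCAG matches the top strand at positions 17–24, 51–58.
The reverse primer's reverse complement is TTTTTTGCTG, matching at positions 86–95.
Each forward site pairs with the reverse site to give a product ending at position 95: sizes 79, 45 bp.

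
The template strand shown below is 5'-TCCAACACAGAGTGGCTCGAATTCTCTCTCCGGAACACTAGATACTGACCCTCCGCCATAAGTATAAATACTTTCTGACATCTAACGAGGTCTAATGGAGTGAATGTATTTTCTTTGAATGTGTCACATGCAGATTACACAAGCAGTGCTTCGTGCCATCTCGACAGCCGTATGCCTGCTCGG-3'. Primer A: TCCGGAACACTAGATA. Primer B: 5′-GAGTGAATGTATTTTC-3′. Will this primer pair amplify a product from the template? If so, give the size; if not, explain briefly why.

Primer A (TCCGGAACACTAGATA) matches the top strand at positions 29–44 (3' end points downstream).
Primer B (GAGTGAATGTATTTTC) also matches the top strand directly, at positions 98–113 — its reverse complement GAAAATACATTCACTC is not present.
Both primers anneal to the bottom strand with 3' ends pointing the same way, so neither can prime synthesis back toward the other.

No product — both primers anneal to the same strand and extend in the same direction.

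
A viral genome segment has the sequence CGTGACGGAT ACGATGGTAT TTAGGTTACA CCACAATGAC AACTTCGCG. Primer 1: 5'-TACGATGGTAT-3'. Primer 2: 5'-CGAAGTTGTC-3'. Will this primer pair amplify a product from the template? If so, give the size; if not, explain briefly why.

Yes — a 38 bp product.

Primer 1 (TACGATGGTAT) matches the top strand at positions 10–20; it acts as a forward primer.
Primer 2's reverse complement is GACAACTTCG, matching the top strand at positions 38–47; it acts as a reverse primer.
The 3' ends face each other across positions 10–47, giving a 38 bp product.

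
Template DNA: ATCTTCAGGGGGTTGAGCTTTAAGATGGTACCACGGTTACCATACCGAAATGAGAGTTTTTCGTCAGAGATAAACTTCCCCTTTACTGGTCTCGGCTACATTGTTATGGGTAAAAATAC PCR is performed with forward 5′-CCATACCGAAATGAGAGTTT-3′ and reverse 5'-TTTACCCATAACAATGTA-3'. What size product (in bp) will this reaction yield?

The forward primer matches the template at positions 40–59.
Taking the reverse complement of TTTACCCATAACAATGTA gives TACATTGTTATGGGTAAA, found at positions 97–114 on the template; the primer anneals here to the top strand with its 3' end pointing upstream.
The product runs from position 40 to position 114, so its length is 114 − 40 + 1 = 75 bp.

75 bp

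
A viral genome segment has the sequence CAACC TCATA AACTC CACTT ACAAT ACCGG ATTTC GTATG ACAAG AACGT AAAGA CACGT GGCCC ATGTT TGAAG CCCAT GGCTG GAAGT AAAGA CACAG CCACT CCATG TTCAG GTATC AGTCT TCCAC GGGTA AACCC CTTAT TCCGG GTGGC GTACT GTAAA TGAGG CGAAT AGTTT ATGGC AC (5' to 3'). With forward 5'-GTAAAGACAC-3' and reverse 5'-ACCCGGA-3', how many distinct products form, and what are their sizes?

Two products: 104 bp, 64 bp

The forward primer GTAAAGACAC matches the top strand at positions 49–58, 89–98.
The reverse primer's reverse complement is TCCGGGT, matching at positions 146–152.
Each forward site pairs with the reverse site to give a product ending at position 152: sizes 104, 64 bp.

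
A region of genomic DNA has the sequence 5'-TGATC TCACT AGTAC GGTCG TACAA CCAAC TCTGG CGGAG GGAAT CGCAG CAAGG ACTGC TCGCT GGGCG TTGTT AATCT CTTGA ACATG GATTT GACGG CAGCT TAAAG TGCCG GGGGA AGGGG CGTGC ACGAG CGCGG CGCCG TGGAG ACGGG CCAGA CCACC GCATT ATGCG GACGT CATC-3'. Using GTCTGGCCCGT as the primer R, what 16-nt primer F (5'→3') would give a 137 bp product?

5'-ACCAACTCTGGCGGAG-3'

The reverse primer's reverse complement ACGGGCCAGAC matches the template at positions 151–161, so the product ends at position 161.
A 137 bp product then starts at position 161 − 137 + 1 = 25.
The forward primer is identical to the top strand there: ACCAACTCTGGCGGAG.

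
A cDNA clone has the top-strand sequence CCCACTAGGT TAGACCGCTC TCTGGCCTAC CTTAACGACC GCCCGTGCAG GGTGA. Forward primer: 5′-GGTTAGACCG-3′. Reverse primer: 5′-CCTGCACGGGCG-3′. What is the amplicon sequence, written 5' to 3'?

5'-GGTTAGACCGCTCTCTGGCCTACCTTAACGACCGCCCGTGCAGG-3'

Forward primer GGTTAGACCG is found on the top strand at positions 8–17.
The reverse primer's reverse complement is CGCCCGTGCAGG, which matches the template at positions 40–51.
The product is the template from position 8 through 51 (44 bp).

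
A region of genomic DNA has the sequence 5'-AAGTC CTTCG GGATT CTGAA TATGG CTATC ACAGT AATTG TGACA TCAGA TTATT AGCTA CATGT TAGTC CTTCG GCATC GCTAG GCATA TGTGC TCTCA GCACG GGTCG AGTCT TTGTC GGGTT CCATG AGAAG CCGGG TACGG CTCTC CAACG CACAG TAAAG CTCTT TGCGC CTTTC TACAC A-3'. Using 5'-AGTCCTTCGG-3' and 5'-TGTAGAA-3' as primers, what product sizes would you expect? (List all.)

The forward primer AGTCCTTCGG matches the top strand at positions 2–11, 67–76.
The reverse primer's reverse complement is TTCTACA, matching at positions 178–184.
Each forward site pairs with the reverse site to give a product ending at position 184: sizes 183, 118 bp.

183 bp, 118 bp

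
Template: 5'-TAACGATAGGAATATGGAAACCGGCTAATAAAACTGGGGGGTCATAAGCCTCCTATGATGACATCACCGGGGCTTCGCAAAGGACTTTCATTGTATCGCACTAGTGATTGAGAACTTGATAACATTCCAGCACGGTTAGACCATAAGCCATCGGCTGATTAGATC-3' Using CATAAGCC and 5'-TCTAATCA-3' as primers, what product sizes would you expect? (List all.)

121 bp, 22 bp

The forward primer CATAAGCC matches the top strand at positions 43–50, 142–149.
The reverse primer's reverse complement is TGATTAGA, matching at positions 156–163.
Each forward site pairs with the reverse site to give a product ending at position 163: sizes 121, 22 bp.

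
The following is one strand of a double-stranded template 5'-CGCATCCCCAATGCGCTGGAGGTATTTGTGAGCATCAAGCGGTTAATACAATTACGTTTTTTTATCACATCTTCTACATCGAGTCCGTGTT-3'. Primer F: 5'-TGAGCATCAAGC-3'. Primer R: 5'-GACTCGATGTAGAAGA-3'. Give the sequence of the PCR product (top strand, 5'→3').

5'-TGAGCATCAAGCGGTTAATACAATTACGTTTTTTTATCACATCTTCTACATCGAGTC-3'

The forward primer matches the template at positions 29–40.
Taking the reverse complement of GACTCGATGTAGAAGA gives TCTTCTACATCGAGTC, found at positions 70–85 on the template; the primer anneals here to the top strand with its 3' end pointing upstream.
The product is the template from position 29 through 85 (57 bp).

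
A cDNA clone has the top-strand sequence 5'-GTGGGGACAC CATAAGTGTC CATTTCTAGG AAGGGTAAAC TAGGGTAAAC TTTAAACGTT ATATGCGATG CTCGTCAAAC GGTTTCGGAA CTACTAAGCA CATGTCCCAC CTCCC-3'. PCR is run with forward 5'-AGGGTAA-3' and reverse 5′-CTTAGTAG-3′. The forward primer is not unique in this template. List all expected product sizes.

67 bp, 57 bp

The forward primer AGGGTAA matches the top strand at positions 32–38, 42–48.
The reverse primer's reverse complement is CTACTAAG, matching at positions 91–98.
Each forward site pairs with the reverse site to give a product ending at position 98: sizes 67, 57 bp.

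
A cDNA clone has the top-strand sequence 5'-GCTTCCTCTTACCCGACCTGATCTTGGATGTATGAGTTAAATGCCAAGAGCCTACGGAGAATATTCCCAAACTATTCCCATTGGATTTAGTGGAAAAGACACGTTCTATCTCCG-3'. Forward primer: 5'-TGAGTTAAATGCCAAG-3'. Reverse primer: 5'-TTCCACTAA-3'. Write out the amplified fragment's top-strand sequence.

Scanning the template, TGAGTTAAATGCCAAG occurs at positions 33–48; this primer anneals to the bottom strand there with its 3' end pointing downstream.
Reverse complement of the reverse primer: TTAGTGGAA. This occurs on the top strand at positions 87–95.
The product is the template from position 33 through 95 (63 bp).

5'-TGAGTTAAATGCCAAGAGCCTACGGAGAATATTCCCAAACTATTCCCATTGGATTTAGTGGAA-3'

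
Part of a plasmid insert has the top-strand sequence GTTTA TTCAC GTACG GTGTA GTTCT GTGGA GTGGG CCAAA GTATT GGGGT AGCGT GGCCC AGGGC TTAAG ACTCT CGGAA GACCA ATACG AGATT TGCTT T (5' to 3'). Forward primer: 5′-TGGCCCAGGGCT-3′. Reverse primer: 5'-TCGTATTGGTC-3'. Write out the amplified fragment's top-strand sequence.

Scanning the template, TGGCCCAGGGCT occurs at positions 55–66; this primer anneals to the bottom strand there with its 3' end pointing downstream.
Taking the reverse complement of TCGTATTGGTC gives GACCAATACGA, found at positions 81–91 on the template; the primer anneals here to the top strand with its 3' end pointing upstream.
The product is the template from position 55 through 91 (37 bp).

5'-TGGCCCAGGGCTTAAGACTCTCGGAAGACCAATACGA-3'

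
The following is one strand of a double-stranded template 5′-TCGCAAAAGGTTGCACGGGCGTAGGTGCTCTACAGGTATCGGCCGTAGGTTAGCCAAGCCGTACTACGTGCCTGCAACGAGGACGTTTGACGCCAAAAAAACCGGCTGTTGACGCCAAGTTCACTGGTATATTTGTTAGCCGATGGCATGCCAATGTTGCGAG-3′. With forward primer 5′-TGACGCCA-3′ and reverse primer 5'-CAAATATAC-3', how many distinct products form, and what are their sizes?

Two products: 48 bp, 26 bp

The forward primer TGACGCCA matches the top strand at positions 88–95, 110–117.
The reverse primer's reverse complement is GTATATTTG, matching at positions 127–135.
Each forward site pairs with the reverse site to give a product ending at position 135: sizes 48, 26 bp.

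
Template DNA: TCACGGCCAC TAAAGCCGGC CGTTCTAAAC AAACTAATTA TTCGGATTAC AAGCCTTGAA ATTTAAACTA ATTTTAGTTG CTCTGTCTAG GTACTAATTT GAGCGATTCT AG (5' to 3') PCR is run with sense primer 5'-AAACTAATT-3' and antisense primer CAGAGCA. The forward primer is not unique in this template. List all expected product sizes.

55 bp, 21 bp

The forward primer AAACTAATT matches the top strand at positions 31–39, 65–73.
The reverse primer's reverse complement is TGCTCTG, matching at positions 79–85.
Each forward site pairs with the reverse site to give a product ending at position 85: sizes 55, 21 bp.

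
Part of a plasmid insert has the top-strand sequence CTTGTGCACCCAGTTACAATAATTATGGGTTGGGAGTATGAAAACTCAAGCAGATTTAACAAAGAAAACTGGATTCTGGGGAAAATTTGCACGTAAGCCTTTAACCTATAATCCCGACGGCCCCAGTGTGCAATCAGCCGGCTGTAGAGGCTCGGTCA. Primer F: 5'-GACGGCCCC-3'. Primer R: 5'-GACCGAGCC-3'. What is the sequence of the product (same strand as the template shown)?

5'-GACGGCCCCAGTGTGCAATCAGCCGGCTGTAGAGGCTCGGTC-3'

Forward primer GACGGCCCC is found on the top strand at positions 116–124.
Reverse complement of the reverse primer: GGCTCGGTC. This occurs on the top strand at positions 149–157.
The product is the template from position 116 through 157 (42 bp).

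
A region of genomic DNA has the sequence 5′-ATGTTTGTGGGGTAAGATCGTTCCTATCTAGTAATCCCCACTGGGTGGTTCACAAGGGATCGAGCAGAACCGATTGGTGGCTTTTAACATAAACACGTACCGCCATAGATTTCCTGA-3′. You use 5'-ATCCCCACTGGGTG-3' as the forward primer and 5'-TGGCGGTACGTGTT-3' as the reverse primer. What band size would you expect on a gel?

72 bp

Forward primer ATCCCCACTGGGTG is found on the top strand at positions 34–47.
Reverse complement of the reverse primer: AACACGTACCGCCA. This occurs on the top strand at positions 92–105.
Amplicon spans positions 34–105: 72 bp.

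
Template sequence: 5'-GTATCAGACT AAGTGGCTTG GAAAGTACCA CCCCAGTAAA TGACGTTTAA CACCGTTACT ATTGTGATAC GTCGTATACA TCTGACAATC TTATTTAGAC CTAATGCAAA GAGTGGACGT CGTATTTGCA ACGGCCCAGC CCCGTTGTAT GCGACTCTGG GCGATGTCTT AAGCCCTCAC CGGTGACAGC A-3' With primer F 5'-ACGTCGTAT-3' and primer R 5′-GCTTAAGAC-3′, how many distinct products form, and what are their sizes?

The forward primer ACGTCGTAT matches the top strand at positions 69–77, 117–125.
The reverse primer's reverse complement is GTCTTAAGC, matching at positions 166–174.
Each forward site pairs with the reverse site to give a product ending at position 174: sizes 106, 58 bp.

Two products: 106 bp, 58 bp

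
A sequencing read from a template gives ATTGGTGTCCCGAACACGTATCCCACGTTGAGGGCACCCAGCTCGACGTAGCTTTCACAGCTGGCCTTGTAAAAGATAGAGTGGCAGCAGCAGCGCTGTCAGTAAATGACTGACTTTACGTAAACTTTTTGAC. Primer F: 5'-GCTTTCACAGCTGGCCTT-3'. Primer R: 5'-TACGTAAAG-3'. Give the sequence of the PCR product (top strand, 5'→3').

The forward primer matches the template at positions 51–68.
Reverse complement of the reverse primer: CTTTACGTA. This occurs on the top strand at positions 114–122.
The product is the template from position 51 through 122 (72 bp).

5'-GCTTTCACAGCTGGCCTTGTAAAAGATAGAGTGGCAGCAGCAGCGCTGTCAGTAAATGACTGACTTTACGTA-3'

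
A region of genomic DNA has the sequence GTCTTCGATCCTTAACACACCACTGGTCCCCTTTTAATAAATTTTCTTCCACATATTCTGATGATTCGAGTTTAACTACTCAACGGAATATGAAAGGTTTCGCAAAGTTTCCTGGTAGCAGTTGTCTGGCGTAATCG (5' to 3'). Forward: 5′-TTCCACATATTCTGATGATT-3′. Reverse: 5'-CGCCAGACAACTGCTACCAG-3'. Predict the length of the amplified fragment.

85 bp

The forward primer matches the template at positions 47–66.
Taking the reverse complement of CGCCAGACAACTGCTACCAG gives CTGGTAGCAGTTGTCTGGCG, found at positions 112–131 on the template; the primer anneals here to the top strand with its 3' end pointing upstream.
The product runs from position 47 to position 131, so its length is 131 − 47 + 1 = 85 bp.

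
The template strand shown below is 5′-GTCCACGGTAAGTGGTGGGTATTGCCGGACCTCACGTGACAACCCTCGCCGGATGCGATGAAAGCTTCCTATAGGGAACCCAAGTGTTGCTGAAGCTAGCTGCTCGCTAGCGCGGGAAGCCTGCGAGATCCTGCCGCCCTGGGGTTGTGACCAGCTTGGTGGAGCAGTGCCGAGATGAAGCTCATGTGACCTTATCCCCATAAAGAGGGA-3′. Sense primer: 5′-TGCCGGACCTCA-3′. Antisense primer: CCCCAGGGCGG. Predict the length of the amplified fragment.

Forward primer TGCCGGACCTCA is found on the top strand at positions 23–34.
Taking the reverse complement of CCCCAGGGCGG gives CCGCCCTGGGG, found at positions 134–144 on the template; the primer anneals here to the top strand with its 3' end pointing upstream.
Amplicon spans positions 23–144: 122 bp.

122 bp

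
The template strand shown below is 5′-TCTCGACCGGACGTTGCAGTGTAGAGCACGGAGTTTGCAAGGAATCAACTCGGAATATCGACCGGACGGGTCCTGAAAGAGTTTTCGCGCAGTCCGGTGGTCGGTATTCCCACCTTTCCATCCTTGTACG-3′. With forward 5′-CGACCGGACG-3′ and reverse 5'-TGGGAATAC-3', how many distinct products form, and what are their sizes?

The forward primer CGACCGGACG matches the top strand at positions 4–13, 59–68.
The reverse primer's reverse complement is GTATTCCCA, matching at positions 104–112.
Each forward site pairs with the reverse site to give a product ending at position 112: sizes 109, 54 bp.

Two products: 109 bp, 54 bp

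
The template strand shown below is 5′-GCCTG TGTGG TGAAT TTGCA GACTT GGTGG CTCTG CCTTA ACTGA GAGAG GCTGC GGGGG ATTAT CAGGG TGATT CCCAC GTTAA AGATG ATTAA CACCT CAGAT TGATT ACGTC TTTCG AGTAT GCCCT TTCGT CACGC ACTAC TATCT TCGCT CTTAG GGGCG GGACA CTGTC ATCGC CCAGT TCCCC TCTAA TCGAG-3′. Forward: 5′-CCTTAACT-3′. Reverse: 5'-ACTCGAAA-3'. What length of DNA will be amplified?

The forward primer matches the template at positions 36–43.
Taking the reverse complement of ACTCGAAA gives TTTCGAGT, found at positions 116–123 on the template; the primer anneals here to the top strand with its 3' end pointing upstream.
Product length = (reverse-primer end) − (forward-primer start) + 1 = 123 − 36 + 1 = 88 bp.

88 bp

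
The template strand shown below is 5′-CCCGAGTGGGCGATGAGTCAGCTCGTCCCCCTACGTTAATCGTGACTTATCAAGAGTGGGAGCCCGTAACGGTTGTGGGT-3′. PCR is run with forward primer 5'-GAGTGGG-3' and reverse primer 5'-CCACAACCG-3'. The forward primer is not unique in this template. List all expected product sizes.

The forward primer GAGTGGG matches the top strand at positions 4–10, 54–60.
The reverse primer's reverse complement is CGGTTGTGG, matching at positions 70–78.
Each forward site pairs with the reverse site to give a product ending at position 78: sizes 75, 25 bp.

75 bp, 25 bp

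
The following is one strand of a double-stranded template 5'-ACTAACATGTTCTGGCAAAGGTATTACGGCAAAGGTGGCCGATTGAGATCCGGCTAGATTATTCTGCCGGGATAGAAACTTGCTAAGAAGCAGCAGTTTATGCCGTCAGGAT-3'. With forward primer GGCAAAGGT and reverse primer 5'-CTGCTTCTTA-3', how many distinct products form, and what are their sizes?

The forward primer GGCAAAGGT matches the top strand at positions 14–22, 28–36.
The reverse primer's reverse complement is TAAGAAGCAG, matching at positions 84–93.
Each forward site pairs with the reverse site to give a product ending at position 93: sizes 80, 66 bp.

Two products: 80 bp, 66 bp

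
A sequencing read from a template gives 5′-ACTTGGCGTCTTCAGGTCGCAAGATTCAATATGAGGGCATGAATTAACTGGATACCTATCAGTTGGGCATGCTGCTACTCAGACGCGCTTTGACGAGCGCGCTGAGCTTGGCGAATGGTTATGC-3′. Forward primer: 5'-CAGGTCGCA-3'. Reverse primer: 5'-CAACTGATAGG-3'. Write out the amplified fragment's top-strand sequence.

Scanning the template, CAGGTCGCA occurs at positions 13–21; this primer anneals to the bottom strand there with its 3' end pointing downstream.
Taking the reverse complement of CAACTGATAGG gives CCTATCAGTTG, found at positions 55–65 on the template; the primer anneals here to the top strand with its 3' end pointing upstream.
The product is the template from position 13 through 65 (53 bp).

5'-CAGGTCGCAAGATTCAATATGAGGGCATGAATTAACTGGATACCTATCAGTTG-3'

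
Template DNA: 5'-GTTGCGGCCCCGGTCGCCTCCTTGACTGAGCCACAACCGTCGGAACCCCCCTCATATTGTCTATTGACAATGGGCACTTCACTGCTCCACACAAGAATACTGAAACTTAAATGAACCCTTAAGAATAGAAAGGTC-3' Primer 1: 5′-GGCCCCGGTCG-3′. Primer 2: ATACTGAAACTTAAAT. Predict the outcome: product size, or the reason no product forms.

No product — both primers anneal to the same strand and extend in the same direction.

Primer 1 (GGCCCCGGTCG) matches the top strand at positions 6–16 (3' end points downstream).
Primer 2 (ATACTGAAACTTAAAT) also matches the top strand directly, at positions 97–112 — its reverse complement ATTTAAGTTTCAGTAT is not present.
Both primers anneal to the bottom strand with 3' ends pointing the same way, so neither can prime synthesis back toward the other.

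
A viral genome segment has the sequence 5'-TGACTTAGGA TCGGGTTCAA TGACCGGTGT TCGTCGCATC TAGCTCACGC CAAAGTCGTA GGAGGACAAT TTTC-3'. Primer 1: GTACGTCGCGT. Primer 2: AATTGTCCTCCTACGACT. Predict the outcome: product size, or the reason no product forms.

No product — primer 1 has no binding site in the template.

Primer 1 (GTACGTCGCGT) does not match the top strand, and its reverse complement ACGCGACGTAC does not match either.
With no annealing site for primer 1, no amplification occurs.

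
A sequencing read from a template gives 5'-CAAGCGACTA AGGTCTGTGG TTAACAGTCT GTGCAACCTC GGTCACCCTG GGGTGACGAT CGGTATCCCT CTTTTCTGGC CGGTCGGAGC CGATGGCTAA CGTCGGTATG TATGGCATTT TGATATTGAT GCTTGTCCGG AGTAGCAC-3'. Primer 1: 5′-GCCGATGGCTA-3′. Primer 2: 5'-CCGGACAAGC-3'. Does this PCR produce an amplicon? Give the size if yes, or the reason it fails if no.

Primer 1 (GCCGATGGCTA) matches the top strand at positions 89–99; it acts as a forward primer.
Primer 2's reverse complement is GCTTGTCCGG, matching the top strand at positions 131–140; it acts as a reverse primer.
The 3' ends face each other across positions 89–140, giving a 52 bp product.

Yes — a 52 bp product.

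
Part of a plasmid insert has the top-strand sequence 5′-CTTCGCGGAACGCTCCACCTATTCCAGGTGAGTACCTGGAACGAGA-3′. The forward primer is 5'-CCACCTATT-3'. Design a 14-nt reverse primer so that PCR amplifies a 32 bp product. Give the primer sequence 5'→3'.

5'-TCTCGTTCCAGGTA-3'

The forward primer binds at positions 15–23, so a 32 bp product ends at position 15 + 32 − 1 = 46.
The reverse primer anneals to the top strand over positions 33–46, i.e. to TACCTGGAACGAGA.
Its sequence written 5'→3' is the reverse complement: TCTCGTTCCAGGTA.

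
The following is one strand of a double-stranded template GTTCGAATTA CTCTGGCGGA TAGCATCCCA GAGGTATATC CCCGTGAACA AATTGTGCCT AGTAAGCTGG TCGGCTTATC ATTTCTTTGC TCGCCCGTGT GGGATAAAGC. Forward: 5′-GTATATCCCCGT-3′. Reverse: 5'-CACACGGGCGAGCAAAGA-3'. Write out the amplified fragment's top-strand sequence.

Scanning the template, GTATATCCCCGT occurs at positions 34–45; this primer anneals to the bottom strand there with its 3' end pointing downstream.
Taking the reverse complement of CACACGGGCGAGCAAAGA gives TCTTTGCTCGCCCGTGTG, found at positions 84–101 on the template; the primer anneals here to the top strand with its 3' end pointing upstream.
The product is the template from position 34 through 101 (68 bp).

5'-GTATATCCCCGTGAACAAATTGTGCCTAGTAAGCTGGTCGGCTTATCATTTCTTTGCTCGCCCGTGTG-3'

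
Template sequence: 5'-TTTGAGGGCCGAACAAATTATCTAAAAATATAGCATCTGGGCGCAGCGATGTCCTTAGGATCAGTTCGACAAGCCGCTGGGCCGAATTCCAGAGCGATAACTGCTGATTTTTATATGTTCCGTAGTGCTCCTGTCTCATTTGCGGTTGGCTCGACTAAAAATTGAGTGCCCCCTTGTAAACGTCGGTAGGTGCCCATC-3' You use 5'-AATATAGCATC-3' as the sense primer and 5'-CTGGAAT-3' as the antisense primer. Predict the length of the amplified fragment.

Scanning the template, AATATAGCATC occurs at positions 27–37; this primer anneals to the bottom strand there with its 3' end pointing downstream.
Reverse complement of the reverse primer: ATTCCAG. This occurs on the top strand at positions 86–92.
Amplicon spans positions 27–92: 66 bp.

66 bp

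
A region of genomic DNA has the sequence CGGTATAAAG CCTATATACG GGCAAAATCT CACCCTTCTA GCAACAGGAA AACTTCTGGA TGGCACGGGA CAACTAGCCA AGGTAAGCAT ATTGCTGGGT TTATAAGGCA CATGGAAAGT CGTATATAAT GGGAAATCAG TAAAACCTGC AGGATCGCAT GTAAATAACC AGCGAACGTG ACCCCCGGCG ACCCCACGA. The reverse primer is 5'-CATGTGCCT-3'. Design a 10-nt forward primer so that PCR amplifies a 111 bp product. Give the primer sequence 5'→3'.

The reverse primer's reverse complement AGGCACATG matches the template at positions 106–114, so the product ends at position 114.
A 111 bp product then starts at position 114 − 111 + 1 = 4.
The forward primer is identical to the top strand there: TATAAAGCCT.

5'-TATAAAGCCT-3'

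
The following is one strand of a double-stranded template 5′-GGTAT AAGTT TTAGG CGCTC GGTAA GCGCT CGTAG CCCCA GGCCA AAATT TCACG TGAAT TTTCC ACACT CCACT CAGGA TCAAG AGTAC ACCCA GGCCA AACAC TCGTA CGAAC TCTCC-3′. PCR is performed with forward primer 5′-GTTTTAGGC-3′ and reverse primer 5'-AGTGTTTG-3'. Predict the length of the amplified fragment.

99 bp

Forward primer GTTTTAGGC is found on the top strand at positions 8–16.
Reverse complement of the reverse primer: CAAACACT. This occurs on the top strand at positions 99–106.
The product runs from position 8 to position 106, so its length is 106 − 8 + 1 = 99 bp.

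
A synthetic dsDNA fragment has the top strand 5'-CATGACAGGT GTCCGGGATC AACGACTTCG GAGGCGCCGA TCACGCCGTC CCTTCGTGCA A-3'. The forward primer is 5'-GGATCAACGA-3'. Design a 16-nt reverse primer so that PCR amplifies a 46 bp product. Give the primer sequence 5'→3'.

The forward primer binds at positions 16–25, so a 46 bp product ends at position 16 + 46 − 1 = 61.
The reverse primer anneals to the top strand over positions 46–61, i.e. to CCGTCCCTTCGTGCAA.
Its sequence written 5'→3' is the reverse complement: TTGCACGAAGGGACGG.

5'-TTGCACGAAGGGACGG-3'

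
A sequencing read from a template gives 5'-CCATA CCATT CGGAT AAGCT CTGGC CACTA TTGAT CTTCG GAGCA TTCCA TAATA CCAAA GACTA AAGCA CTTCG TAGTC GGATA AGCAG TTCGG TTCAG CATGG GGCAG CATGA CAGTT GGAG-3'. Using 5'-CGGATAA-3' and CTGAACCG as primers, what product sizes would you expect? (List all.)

90 bp, 21 bp

The forward primer CGGATAA matches the top strand at positions 11–17, 80–86.
The reverse primer's reverse complement is CGGTTCAG, matching at positions 93–100.
Each forward site pairs with the reverse site to give a product ending at position 100: sizes 90, 21 bp.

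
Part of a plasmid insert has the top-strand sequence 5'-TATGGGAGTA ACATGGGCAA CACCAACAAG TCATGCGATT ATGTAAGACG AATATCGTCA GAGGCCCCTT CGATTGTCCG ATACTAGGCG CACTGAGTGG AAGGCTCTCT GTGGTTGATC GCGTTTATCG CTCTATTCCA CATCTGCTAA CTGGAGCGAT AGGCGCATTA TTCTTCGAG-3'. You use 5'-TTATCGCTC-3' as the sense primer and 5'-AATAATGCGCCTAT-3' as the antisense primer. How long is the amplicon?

48 bp

Forward primer TTATCGCTC is found on the top strand at positions 125–133.
Reverse complement of the reverse primer: ATAGGCGCATTATT. This occurs on the top strand at positions 159–172.
The product runs from position 125 to position 172, so its length is 172 − 125 + 1 = 48 bp.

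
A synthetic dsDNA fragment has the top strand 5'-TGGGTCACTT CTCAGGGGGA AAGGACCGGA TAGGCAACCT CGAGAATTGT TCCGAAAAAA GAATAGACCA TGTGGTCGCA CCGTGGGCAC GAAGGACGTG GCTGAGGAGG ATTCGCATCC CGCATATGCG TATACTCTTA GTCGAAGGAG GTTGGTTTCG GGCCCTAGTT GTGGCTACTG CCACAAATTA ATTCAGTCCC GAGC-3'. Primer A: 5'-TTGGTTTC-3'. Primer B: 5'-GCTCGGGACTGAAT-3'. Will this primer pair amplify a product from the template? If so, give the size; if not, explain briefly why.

Yes — a 53 bp product.

Primer A (TTGGTTTC) matches the top strand at positions 152–159; it acts as a forward primer.
Primer B's reverse complement is ATTCAGTCCCGAGC, matching the top strand at positions 191–204; it acts as a reverse primer.
The 3' ends face each other across positions 152–204, giving a 53 bp product.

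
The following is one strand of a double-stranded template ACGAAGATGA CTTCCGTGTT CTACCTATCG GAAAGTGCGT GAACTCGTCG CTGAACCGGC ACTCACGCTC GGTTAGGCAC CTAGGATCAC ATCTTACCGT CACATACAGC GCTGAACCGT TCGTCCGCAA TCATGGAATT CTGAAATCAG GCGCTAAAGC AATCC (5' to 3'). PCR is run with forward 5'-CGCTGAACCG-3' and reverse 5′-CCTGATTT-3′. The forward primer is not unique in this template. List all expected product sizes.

103 bp, 42 bp

The forward primer CGCTGAACCG matches the top strand at positions 49–58, 110–119.
The reverse primer's reverse complement is AAATCAGG, matching at positions 144–151.
Each forward site pairs with the reverse site to give a product ending at position 151: sizes 103, 42 bp.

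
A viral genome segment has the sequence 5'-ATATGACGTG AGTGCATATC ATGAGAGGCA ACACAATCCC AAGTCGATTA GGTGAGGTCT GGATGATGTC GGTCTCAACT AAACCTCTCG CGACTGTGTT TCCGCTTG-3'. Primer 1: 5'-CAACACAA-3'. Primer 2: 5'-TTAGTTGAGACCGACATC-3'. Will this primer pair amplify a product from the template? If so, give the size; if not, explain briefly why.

Primer 1 (CAACACAA) matches the top strand at positions 29–36; it acts as a forward primer.
Primer 2's reverse complement is GATGTCGGTCTCAACTAA, matching the top strand at positions 65–82; it acts as a reverse primer.
The 3' ends face each other across positions 29–82, giving a 54 bp product.

Yes — a 54 bp product.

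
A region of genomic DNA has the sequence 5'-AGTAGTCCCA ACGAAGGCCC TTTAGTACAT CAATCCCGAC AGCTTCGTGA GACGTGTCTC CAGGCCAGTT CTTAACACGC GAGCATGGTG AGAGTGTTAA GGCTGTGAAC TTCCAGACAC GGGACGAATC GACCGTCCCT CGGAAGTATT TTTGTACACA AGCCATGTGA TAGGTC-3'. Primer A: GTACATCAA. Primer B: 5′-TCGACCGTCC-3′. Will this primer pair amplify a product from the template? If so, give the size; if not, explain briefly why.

No product — both primers anneal to the same strand and extend in the same direction.

Primer A (GTACATCAA) matches the top strand at positions 25–33 (3' end points downstream).
Primer B (TCGACCGTCC) also matches the top strand directly, at positions 129–138 — its reverse complement GGACGGTCGA is not present.
Both primers anneal to the bottom strand with 3' ends pointing the same way, so neither can prime synthesis back toward the other.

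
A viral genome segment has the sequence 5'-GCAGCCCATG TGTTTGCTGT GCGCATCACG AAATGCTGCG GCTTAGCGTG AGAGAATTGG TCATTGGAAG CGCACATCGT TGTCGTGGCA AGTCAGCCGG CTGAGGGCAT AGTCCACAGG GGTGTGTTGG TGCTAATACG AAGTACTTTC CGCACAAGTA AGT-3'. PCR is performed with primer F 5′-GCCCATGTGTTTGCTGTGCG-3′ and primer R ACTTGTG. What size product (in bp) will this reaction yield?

156 bp

The forward primer matches the template at positions 4–23.
The reverse primer's reverse complement is CACAAGT, which matches the template at positions 153–159.
Amplicon spans positions 4–159: 156 bp.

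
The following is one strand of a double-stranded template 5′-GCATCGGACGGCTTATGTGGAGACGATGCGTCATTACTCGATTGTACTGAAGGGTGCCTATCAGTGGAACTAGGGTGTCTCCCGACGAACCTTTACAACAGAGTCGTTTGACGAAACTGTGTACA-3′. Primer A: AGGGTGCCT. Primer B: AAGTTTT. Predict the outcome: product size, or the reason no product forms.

No product — primer B has no binding site in the template.

Primer B (AAGTTTT) does not match the top strand, and its reverse complement AAAACTT does not match either.
With no annealing site for primer B, no amplification occurs.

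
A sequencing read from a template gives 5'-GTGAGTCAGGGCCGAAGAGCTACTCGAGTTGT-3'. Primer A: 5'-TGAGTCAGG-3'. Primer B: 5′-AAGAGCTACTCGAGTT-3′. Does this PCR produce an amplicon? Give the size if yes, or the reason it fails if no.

Primer A (TGAGTCAGG) matches the top strand at positions 2–10 (3' end points downstream).
Primer B (AAGAGCTACTCGAGTT) also matches the top strand directly, at positions 15–30 — its reverse complement AACTCGAGTAGCTCTT is not present.
Both primers anneal to the bottom strand with 3' ends pointing the same way, so neither can prime synthesis back toward the other.

No product — both primers anneal to the same strand and extend in the same direction.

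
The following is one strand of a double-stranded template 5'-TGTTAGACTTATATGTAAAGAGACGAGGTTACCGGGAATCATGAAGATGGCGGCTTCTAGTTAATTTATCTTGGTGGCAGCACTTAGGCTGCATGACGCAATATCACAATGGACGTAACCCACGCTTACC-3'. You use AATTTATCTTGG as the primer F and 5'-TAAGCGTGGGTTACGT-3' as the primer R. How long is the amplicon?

66 bp

Scanning the template, AATTTATCTTGG occurs at positions 63–74; this primer anneals to the bottom strand there with its 3' end pointing downstream.
Taking the reverse complement of TAAGCGTGGGTTACGT gives ACGTAACCCACGCTTA, found at positions 113–128 on the template; the primer anneals here to the top strand with its 3' end pointing upstream.
Product length = (reverse-primer end) − (forward-primer start) + 1 = 128 − 63 + 1 = 66 bp.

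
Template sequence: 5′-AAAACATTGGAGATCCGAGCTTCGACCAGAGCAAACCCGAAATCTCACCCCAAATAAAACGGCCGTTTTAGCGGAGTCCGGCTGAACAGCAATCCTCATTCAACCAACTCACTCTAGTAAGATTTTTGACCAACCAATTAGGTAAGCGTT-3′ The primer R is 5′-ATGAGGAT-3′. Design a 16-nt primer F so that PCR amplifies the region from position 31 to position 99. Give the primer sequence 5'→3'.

The reverse primer's reverse complement ATCCTCAT matches the template at positions 92–99; the product starts at position 31.
The forward primer is identical to the top strand over positions 31–46: GCAAACCCGAAATCTC.

5'-GCAAACCCGAAATCTC-3'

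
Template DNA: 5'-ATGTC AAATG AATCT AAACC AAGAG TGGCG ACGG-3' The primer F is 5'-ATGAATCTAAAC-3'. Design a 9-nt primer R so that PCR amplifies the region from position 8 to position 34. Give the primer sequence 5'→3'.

5'-CCGTCGCCA-3'

The product's 3' end on the top strand is position 34.
The reverse primer anneals to the top strand over positions 26–34, i.e. to TGGCGACGG.
Its sequence written 5'→3' is the reverse complement: CCGTCGCCA.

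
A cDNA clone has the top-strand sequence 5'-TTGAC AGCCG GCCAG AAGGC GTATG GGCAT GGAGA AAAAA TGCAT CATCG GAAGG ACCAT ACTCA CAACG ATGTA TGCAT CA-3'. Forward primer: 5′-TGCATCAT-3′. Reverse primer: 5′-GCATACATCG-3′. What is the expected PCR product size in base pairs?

38 bp

Scanning the template, TGCATCAT occurs at positions 41–48; this primer anneals to the bottom strand there with its 3' end pointing downstream.
Reverse complement of the reverse primer: CGATGTATGC. This occurs on the top strand at positions 69–78.
The product runs from position 41 to position 78, so its length is 78 − 41 + 1 = 38 bp.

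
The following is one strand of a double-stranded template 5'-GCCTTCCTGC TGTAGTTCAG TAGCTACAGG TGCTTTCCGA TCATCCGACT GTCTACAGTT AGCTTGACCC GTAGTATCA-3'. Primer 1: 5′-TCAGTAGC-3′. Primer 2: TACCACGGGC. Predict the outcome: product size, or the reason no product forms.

Primer 2 (TACCACGGGC) does not match the top strand, and its reverse complement GCCCGTGGTA does not match either.
With no annealing site for primer 2, no amplification occurs.

No product — primer 2 has no binding site in the template.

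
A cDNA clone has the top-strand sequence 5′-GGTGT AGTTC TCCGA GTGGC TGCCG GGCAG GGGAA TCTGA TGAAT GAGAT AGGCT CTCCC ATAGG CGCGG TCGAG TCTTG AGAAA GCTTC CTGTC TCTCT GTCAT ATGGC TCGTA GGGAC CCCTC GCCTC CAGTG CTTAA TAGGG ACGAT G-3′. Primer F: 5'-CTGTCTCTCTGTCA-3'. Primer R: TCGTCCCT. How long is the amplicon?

Scanning the template, CTGTCTCTCTGTCA occurs at positions 91–104; this primer anneals to the bottom strand there with its 3' end pointing downstream.
Taking the reverse complement of TCGTCCCT gives AGGGACGA, found at positions 142–149 on the template; the primer anneals here to the top strand with its 3' end pointing upstream.
Product length = (reverse-primer end) − (forward-primer start) + 1 = 149 − 91 + 1 = 59 bp.

59 bp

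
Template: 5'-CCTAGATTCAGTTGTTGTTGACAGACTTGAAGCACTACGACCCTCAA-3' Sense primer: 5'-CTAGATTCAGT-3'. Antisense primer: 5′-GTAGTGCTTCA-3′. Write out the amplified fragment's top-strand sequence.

5'-CTAGATTCAGTTGTTGTTGACAGACTTGAAGCACTAC-3'

Scanning the template, CTAGATTCAGT occurs at positions 2–12; this primer anneals to the bottom strand there with its 3' end pointing downstream.
The reverse primer's reverse complement is TGAAGCACTAC, which matches the template at positions 28–38.
The product is the template from position 2 through 38 (37 bp).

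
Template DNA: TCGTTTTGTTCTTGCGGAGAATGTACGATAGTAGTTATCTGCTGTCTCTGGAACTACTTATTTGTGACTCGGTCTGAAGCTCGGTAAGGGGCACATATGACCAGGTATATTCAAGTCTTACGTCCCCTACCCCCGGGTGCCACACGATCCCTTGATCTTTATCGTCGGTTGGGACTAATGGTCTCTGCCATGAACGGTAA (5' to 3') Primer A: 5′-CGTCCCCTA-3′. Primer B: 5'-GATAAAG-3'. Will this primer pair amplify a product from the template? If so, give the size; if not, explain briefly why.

Yes — a 43 bp product.

Primer A (CGTCCCCTA) matches the top strand at positions 121–129; it acts as a forward primer.
Primer B's reverse complement is CTTTATC, matching the top strand at positions 157–163; it acts as a reverse primer.
The 3' ends face each other across positions 121–163, giving a 43 bp product.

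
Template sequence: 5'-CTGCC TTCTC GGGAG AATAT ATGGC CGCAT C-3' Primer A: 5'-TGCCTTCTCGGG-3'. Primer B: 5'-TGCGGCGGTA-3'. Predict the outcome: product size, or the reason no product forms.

No product — primer B has no binding site in the template.

Primer B (TGCGGCGGTA) does not match the top strand, and its reverse complement TACCGCCGCA does not match either.
With no annealing site for primer B, no amplification occurs.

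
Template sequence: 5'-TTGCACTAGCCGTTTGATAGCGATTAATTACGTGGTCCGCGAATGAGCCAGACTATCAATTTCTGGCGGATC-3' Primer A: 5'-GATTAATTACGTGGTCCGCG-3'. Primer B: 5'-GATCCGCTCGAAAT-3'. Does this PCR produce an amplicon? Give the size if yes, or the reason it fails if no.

Primer B (GATCCGCTCGAAAT) does not match the top strand, and its reverse complement ATTTCGAGCGGATC does not match either.
With no annealing site for primer B, no amplification occurs.

No product — primer B has no binding site in the template.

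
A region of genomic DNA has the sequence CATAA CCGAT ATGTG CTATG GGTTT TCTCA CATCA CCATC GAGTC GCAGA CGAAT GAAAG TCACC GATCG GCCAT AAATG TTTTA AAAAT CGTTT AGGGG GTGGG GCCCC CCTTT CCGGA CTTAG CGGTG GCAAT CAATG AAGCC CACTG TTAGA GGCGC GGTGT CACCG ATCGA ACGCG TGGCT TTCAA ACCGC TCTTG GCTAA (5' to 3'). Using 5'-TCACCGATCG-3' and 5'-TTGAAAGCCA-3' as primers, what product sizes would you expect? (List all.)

130 bp, 26 bp

The forward primer TCACCGATCG matches the top strand at positions 61–70, 165–174.
The reverse primer's reverse complement is TGGCTTTCAA, matching at positions 181–190.
Each forward site pairs with the reverse site to give a product ending at position 190: sizes 130, 26 bp.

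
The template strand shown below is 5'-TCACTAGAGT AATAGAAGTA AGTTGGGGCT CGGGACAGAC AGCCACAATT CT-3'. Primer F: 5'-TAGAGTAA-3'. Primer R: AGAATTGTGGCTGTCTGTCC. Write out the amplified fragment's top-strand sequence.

5'-TAGAGTAATAGAAGTAAGTTGGGGCTCGGGACAGACAGCCACAATTCT-3'

Scanning the template, TAGAGTAA occurs at positions 5–12; this primer anneals to the bottom strand there with its 3' end pointing downstream.
Reverse complement of the reverse primer: GGACAGACAGCCACAATTCT. This occurs on the top strand at positions 33–52.
The product is the template from position 5 through 52 (48 bp).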